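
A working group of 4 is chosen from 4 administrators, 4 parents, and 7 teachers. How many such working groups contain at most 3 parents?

1364

Split by how many parents are chosen (0 through 3).
Sum: C(4,0)·C(11,4) + C(4,1)·C(11,3) + C(4,2)·C(11,2) + C(4,3)·C(11,1) = 330 + 660 + 330 + 44 = 1364.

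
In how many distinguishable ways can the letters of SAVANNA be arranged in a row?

420

The 7 letters of SAVANNA have repeats: A appearing 3 times and N appearing twice.
So there are 7! / (3!·2!) = 420 distinguishable arrangements.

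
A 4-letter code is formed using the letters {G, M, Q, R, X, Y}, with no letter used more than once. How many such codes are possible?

Choose and order 4 of the 6 symbols: the first letter has 6 options, the next 5, then 4, 3.
That product is 6 × 5 × 4 × 3 = 360.

360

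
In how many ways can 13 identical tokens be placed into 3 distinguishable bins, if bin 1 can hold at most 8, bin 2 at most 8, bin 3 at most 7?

Without the upper bounds there are C(15,2) = 105 ways to split 13 among 3 bins.
Subtract solutions that violate a single cap (substitute x_i' = x_i − (cap_i+1)): x_1 ≥ 9 gives C(6,2) = 15; x_2 ≥ 9 gives C(6,2) = 15; x_3 ≥ 8 gives C(7,2) = 21. Together 51.
No two caps can be exceeded simultaneously, so the pair terms are all 0.
By inclusion–exclusion the count is 105 − 51 + 0 = 54.

54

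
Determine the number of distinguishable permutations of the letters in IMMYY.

30

Letter multiplicities in IMMYY: I×1, M×2, Y×2.
Dividing 5! = 120 by 2!·2! = 4 for the repeated letters gives 30.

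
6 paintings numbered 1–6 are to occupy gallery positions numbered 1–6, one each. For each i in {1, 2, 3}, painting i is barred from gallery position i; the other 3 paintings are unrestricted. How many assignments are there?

Let Aᵢ (for i ∈ {1, 2, 3}) be the placements that put painting i in its forbidden gallery position. Any j of these fix j positions, leaving (6−j)! ways to fill the rest, and there are C(3,j) ways to pick which j.
By inclusion–exclusion, the number of valid placements is Σ_{j=0}^{3} (−1)^j C(3,j)·(6−j)!.
Computing: 720 − 360 + 72 − 6 = 426.

426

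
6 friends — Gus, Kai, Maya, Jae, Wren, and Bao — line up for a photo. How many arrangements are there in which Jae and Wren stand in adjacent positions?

Place the 4 others and the Jae-Wren pair as 5 objects in a line; the pair has 2 internal arrangements.
So the count is 2·(5)! = 240.

240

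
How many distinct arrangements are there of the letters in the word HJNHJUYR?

10080

HJNHJUYR has 8 letters with H appearing twice and J appearing twice.
Dividing 8! = 40320 by 2!·2! = 4 for the repeated letters gives 10080.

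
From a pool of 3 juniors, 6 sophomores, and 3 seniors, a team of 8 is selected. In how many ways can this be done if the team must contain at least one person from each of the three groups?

477

Total 8-person selections from all 12: C(12,8) = 495.
Subtract selections that omit an entire group: no juniors → C(9,8) = 9; no sophomores → C(6,8) = 0; no seniors → C(9,8) = 9.
Add back selections omitting two groups (i.e. drawn from a single group): C(3,8) + C(6,8) + C(3,8) = 0.
By inclusion–exclusion: 495 − 18 + 0 = 477.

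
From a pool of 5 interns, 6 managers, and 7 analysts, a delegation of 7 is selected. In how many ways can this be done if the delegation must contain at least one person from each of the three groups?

28987

With no constraint there are C(18,7) = 31824 possible selections.
Selections missing a whole group: no interns → C(13,7) = 1716; no managers → C(12,7) = 792; no analysts → C(11,7) = 330.
Add back selections omitting two groups (i.e. drawn from a single group): C(5,7) + C(6,7) + C(7,7) = 1.
By inclusion–exclusion: 31824 − 2838 + 1 = 28987.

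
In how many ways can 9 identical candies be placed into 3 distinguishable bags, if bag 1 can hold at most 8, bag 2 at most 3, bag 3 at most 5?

23

By stars and bars, unrestricted non-negative solutions to x_1+…+x_3 = 9 number C(9+2,2) = 55.
Subtract solutions that violate a single cap (substitute x_i' = x_i − (cap_i+1)): x_1 ≥ 9 gives C(2,2) = 1; x_2 ≥ 4 gives C(7,2) = 21; x_3 ≥ 6 gives C(5,2) = 10. Together 32.
No two caps can be exceeded simultaneously, so the pair terms are all 0.
By inclusion–exclusion the count is 55 − 32 + 0 = 23.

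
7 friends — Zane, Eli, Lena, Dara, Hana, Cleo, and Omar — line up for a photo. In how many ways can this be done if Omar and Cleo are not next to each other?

Of the 7! = 5040 arrangements, those with Omar and Cleo adjacent number 2 × 6! = 1440 (treat the pair as a block with 2 internal orders).
Complementary counting: 5040 − 1440 = 3600.

3600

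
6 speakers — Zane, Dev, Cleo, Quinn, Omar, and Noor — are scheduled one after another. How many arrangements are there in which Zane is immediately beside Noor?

240

Place the 4 others and the Zane-Noor pair as 5 objects in a line; the pair has 2 internal arrangements.
That gives 2 × 5! = 2 × 120 = 240.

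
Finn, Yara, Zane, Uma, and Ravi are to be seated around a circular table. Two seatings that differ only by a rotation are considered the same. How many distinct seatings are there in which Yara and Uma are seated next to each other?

12

Glue Yara and Uma into a block (2 internal orders). Seating 4 units around a circle gives (3)! arrangements.
So 2 × (3)! = 2 × 6 = 12.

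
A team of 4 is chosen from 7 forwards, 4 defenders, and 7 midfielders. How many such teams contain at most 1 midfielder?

Split by how many midfielders are chosen (0 through 1).
Sum: C(7,0)·C(11,4) + C(7,1)·C(11,3) = 330 + 1155 = 1485.

1485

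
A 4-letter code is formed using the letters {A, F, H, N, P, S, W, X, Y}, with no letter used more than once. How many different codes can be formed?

With no repetition, fill the 4 letters in order: 9 choices, then 8, down to 6.
That product is 9 × 8 × 7 × 6 = 3024.

3024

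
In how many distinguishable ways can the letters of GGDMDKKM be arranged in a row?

2520

The 8 letters of GGDMDKKM have repeats: D appearing twice, G appearing twice, K appearing twice, and M appearing twice.
The number of distinct arrangements is 8!/(2!·2!·2!·2!) = 40320/16 = 2520.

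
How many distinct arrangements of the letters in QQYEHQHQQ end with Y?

With the last slot taken by Y, it remains to arrange the other 8 letters (QQEHQHQQ).
Those 8 letters have H appearing twice and Q appearing 5 times, giving (8)!/(5!·2!) = 168.

168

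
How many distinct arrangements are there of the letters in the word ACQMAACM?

1680

Letter multiplicities in ACQMAACM: A×3, C×2, M×2, Q×1.
Dividing 8! = 40320 by 3!·2!·2! = 24 for the repeated letters gives 1680.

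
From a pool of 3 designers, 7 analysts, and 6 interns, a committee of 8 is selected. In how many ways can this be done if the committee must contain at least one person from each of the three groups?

Unrestricted: C(16,8) = 12870 ways to pick any 8 of the 16.
Selections missing a whole group: no designers → C(13,8) = 1287; no analysts → C(9,8) = 9; no interns → C(10,8) = 45.
Add back selections omitting two groups (i.e. drawn from a single group): C(3,8) + C(7,8) + C(6,8) = 0.
By inclusion–exclusion: 12870 − 1341 + 0 = 11529.

11529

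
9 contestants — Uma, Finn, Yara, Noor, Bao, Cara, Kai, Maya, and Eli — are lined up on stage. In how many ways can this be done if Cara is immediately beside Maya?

80640

Glue Cara and Maya into one block (2 internal orders), leaving 8 units to arrange in a row.
So the count is 2·(8)! = 80640.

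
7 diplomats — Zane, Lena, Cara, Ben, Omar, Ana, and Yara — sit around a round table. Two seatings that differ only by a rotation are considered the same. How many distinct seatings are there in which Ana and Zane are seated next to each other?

240

Treat {Ana, Zane} as one unit (2 internal orders) and seat the resulting 6 units around the table: (5)! circular arrangements.
So 2 × (5)! = 2 × 120 = 240.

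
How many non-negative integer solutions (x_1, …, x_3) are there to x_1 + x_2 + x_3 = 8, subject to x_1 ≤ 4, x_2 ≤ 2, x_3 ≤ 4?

6

By stars and bars, unrestricted non-negative solutions to x_1+…+x_3 = 8 number C(8+2,2) = 45.
Subtract solutions that violate a single cap (substitute x_i' = x_i − (cap_i+1)): x_1 ≥ 5 gives C(5,2) = 10; x_2 ≥ 3 gives C(7,2) = 21; x_3 ≥ 5 gives C(5,2) = 10. Together 41.
Add back pairs where two caps are both exceeded: 1 + 0 + 1 = 2.
By inclusion–exclusion the count is 45 − 41 + 2 = 6.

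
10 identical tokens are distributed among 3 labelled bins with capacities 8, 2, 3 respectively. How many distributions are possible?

9

By stars and bars, unrestricted non-negative solutions to x_1+…+x_3 = 10 number C(10+2,2) = 66.
Subtract solutions that violate a single cap (substitute x_i' = x_i − (cap_i+1)): x_1 ≥ 9 gives C(3,2) = 3; x_2 ≥ 3 gives C(9,2) = 36; x_3 ≥ 4 gives C(8,2) = 28. Together 67.
Add back pairs where two caps are both exceeded: 0 + 0 + 10 = 10.
By inclusion–exclusion the count is 66 − 67 + 10 = 9.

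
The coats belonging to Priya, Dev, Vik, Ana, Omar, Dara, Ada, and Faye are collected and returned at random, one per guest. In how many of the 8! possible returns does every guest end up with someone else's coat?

Count assignments avoiding every fixed point. For any j of the 8 guests fixed to their own coat, the other 8−j can be arranged in (8−j)! ways.
By inclusion–exclusion this is Σ_{j=0}^{8} (−1)^j C(8,j)·(8−j)!.
Computing: 40320 − 40320 + 20160 − 6720 + 1680 − 336 + 56 − 8 + 1 = 14833.

14833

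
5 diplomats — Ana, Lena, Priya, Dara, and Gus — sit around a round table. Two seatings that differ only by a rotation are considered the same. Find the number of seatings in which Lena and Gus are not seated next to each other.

12

Without the restriction there are (4)! = 24 seatings.
Seatings with Lena beside Gus: treat them as a block with 2 internal orders, giving 2 × (3)! = 12.
Subtracting, 24 − 12 = 12.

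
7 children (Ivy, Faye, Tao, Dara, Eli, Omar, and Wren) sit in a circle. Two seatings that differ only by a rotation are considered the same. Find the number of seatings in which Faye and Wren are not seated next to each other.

All circular seatings of 7 people number (6)! = 720.
Those with Faye next to Wren: fuse the pair into one unit and seat 6 units around a circle — 2·(5)! = 240.
Subtracting, 720 − 240 = 480.

480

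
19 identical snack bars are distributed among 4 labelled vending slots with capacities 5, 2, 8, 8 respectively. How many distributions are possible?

31

Without the upper bounds there are C(22,3) = 1540 ways to split 19 among 4 vending slots.
Subtract solutions that violate a single cap (substitute x_i' = x_i − (cap_i+1)): x_1 ≥ 6 gives C(16,3) = 560; x_2 ≥ 3 gives C(19,3) = 969; x_3 ≥ 9 gives C(13,3) = 286; x_4 ≥ 9 gives C(13,3) = 286. Together 2101.
Add back pairs where two caps are both exceeded: 286 + 35 + 35 + 120 + 120 + 4 = 600.
Subtract triples: 4 + 4 + 0 + 0 = 8.
By inclusion–exclusion the count is 1540 − 2101 + 600 − 8 = 31.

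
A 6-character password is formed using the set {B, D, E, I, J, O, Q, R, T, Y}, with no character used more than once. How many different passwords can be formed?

151200

With no repetition, fill the 6 characters in order: 10 choices, then 9, down to 5.
That product is 10 × 9 × 8 × 7 × 6 × 5 = 151200.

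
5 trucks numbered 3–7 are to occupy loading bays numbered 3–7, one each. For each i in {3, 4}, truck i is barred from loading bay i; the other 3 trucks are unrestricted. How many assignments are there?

78

Let Aᵢ (for i ∈ {3, 4}) be the placements that put truck i in its forbidden loading bay. Any j of these fix j positions, leaving (5−j)! ways to fill the rest, and there are C(2,j) ways to pick which j.
By inclusion–exclusion, the number of valid placements is Σ_{j=0}^{2} (−1)^j C(2,j)·(5−j)!.
Computing: 120 − 48 + 6 = 78.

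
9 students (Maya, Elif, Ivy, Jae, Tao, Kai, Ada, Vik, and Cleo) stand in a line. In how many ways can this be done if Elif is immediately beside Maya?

80640

Glue Elif and Maya into one block (2 internal orders), leaving 8 units to arrange in a row.
So the count is 2·(8)! = 80640.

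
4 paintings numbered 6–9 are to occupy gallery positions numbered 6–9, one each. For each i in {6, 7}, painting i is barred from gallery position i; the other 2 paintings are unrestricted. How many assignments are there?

14

Let Aᵢ (for i ∈ {6, 7}) be the placements that put painting i in its forbidden gallery position. Any j of these fix j positions, leaving (4−j)! ways to fill the rest, and there are C(2,j) ways to pick which j.
By inclusion–exclusion, the number of valid placements is Σ_{j=0}^{2} (−1)^j C(2,j)·(4−j)!.
Computing: 24 − 12 + 2 = 14.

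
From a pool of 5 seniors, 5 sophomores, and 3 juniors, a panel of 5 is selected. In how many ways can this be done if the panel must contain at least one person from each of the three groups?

925

Total 5-person selections from all 13: C(13,5) = 1287.
Selections missing a whole group: no seniors → C(8,5) = 56; no sophomores → C(8,5) = 56; no juniors → C(10,5) = 252.
Add back selections omitting two groups (i.e. drawn from a single group): C(5,5) + C(5,5) + C(3,5) = 2.
By inclusion–exclusion: 1287 − 364 + 2 = 925.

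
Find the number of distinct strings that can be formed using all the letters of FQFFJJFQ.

Letter multiplicities in FQFFJJFQ: F×4, J×2, Q×2.
Dividing 8! = 40320 by 4!·2!·2! = 96 for the repeated letters gives 420.

420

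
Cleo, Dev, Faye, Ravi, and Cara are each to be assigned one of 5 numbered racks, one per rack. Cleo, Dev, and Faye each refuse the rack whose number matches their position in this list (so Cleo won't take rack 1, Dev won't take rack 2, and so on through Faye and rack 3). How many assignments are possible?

Let Aᵢ (for i ∈ {1, 2, 3}) be the placements that put person i in their forbidden rack. Any j of these fix j positions, leaving (5−j)! ways to fill the rest, and there are C(3,j) ways to pick which j.
By inclusion–exclusion, the number of valid placements is Σ_{j=0}^{3} (−1)^j C(3,j)·(5−j)!.
Computing: 120 − 72 + 18 − 2 = 64.

64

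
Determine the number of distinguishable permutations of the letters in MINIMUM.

420

The 7 letters of MINIMUM have repeats: I appearing twice and M appearing 3 times.
So there are 7! / (3!·2!) = 420 distinguishable arrangements.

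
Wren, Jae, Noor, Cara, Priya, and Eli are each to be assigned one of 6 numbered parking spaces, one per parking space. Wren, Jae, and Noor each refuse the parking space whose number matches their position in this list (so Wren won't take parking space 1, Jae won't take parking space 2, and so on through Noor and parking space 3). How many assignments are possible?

426

Let Aᵢ (for i ∈ {1, 2, 3}) be the placements that put person i in their forbidden parking space. Any j of these fix j positions, leaving (6−j)! ways to fill the rest, and there are C(3,j) ways to pick which j.
By inclusion–exclusion, the number of valid placements is Σ_{j=0}^{3} (−1)^j C(3,j)·(6−j)!.
Computing: 720 − 360 + 72 − 6 = 426.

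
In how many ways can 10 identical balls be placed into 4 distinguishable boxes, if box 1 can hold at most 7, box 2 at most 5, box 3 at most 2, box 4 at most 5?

By stars and bars, unrestricted non-negative solutions to x_1+…+x_4 = 10 number C(10+3,3) = 286.
Subtract solutions that violate a single cap (substitute x_i' = x_i − (cap_i+1)): x_1 ≥ 8 gives C(5,3) = 10; x_2 ≥ 6 gives C(7,3) = 35; x_3 ≥ 3 gives C(10,3) = 120; x_4 ≥ 6 gives C(7,3) = 35. Together 200.
Add back pairs where two caps are both exceeded: 0 + 0 + 0 + 4 + 0 + 4 = 8.
By inclusion–exclusion the count is 286 − 200 + 8 = 94.

94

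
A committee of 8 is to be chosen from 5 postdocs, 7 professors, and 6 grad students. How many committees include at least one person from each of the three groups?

Unrestricted: C(18,8) = 43758 ways to pick any 8 of the 18.
Subtract selections that omit an entire group: no postdocs → C(13,8) = 1287; no professors → C(11,8) = 165; no grad students → C(12,8) = 495.
Add back selections omitting two groups (i.e. drawn from a single group): C(5,8) + C(7,8) + C(6,8) = 0.
By inclusion–exclusion: 43758 − 1947 + 0 = 41811.

41811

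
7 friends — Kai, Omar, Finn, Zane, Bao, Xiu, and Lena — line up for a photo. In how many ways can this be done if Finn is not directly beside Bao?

There are 7! = 5040 arrangements in all. If Finn and Bao are adjacent, merging them into one block gives 2·(6)! = 1440 arrangements.
Complementary counting: 5040 − 1440 = 3600.

3600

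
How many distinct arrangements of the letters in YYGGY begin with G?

4

With the first slot taken by G, it remains to arrange the other 4 letters (YYGY).
Those 4 letters have Y appearing 3 times, giving (4)!/(3!) = 4.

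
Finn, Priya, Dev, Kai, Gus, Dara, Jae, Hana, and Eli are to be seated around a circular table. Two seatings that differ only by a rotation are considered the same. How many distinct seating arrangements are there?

Fix one person's seat to break rotational symmetry; the remaining 8 people can be arranged in (8)! = 40320 ways.

40320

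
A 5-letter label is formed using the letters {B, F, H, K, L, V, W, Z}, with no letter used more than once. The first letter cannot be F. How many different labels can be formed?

The first letter has 8−1 = 7 choices (anything except F).
The remaining 4 letters are filled from the other 7 symbols without repetition: 7 × 6 × 5 × 4 = 840.
Total: 7 × 840 = 5880.

5880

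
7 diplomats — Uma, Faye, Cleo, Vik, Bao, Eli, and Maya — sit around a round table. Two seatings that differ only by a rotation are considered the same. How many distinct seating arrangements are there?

720

Around a circle, 7 distinct people have 7!/7 = (6)! = 720 rotationally distinct seatings.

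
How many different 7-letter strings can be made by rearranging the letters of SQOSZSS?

210

SQOSZSS has 7 letters with S appearing 4 times.
The number of distinct arrangements is 7!/(4!) = 5040/24 = 210.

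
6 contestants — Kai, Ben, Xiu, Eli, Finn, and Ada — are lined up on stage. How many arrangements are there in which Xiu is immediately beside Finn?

Place the 4 others and the Xiu-Finn pair as 5 objects in a line; the pair has 2 internal arrangements.
So the count is 2·(5)! = 240.

240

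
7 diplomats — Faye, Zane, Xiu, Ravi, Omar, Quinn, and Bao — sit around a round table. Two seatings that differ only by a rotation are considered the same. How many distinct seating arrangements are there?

720

Around a circle, 7 distinct people have 7!/7 = (6)! = 720 rotationally distinct seatings.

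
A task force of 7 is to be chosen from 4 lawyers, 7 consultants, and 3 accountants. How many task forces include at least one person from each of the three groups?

With no constraint there are C(14,7) = 3432 possible selections.
Selections missing a whole group: no lawyers → C(10,7) = 120; no consultants → C(7,7) = 1; no accountants → C(11,7) = 330.
Add back selections omitting two groups (i.e. drawn from a single group): C(4,7) + C(7,7) + C(3,7) = 1.
By inclusion–exclusion: 3432 − 451 + 1 = 2982.

2982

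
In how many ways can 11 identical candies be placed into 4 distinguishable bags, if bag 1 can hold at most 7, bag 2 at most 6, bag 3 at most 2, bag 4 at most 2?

Ignoring the caps, the number of non-negative solutions to x_1+…+x_4 = 11 is C(14,3) = 364.
Subtract solutions that violate a single cap (substitute x_i' = x_i − (cap_i+1)): x_1 ≥ 8 gives C(6,3) = 20; x_2 ≥ 7 gives C(7,3) = 35; x_3 ≥ 3 gives C(11,3) = 165; x_4 ≥ 3 gives C(11,3) = 165. Together 385.
Add back pairs where two caps are both exceeded: 0 + 1 + 1 + 4 + 4 + 56 = 66.
By inclusion–exclusion the count is 364 − 385 + 66 = 45.

45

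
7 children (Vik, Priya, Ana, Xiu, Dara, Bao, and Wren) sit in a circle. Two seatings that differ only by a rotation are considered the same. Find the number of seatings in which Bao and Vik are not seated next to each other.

Without the restriction there are (6)! = 720 seatings.
Seatings with Bao beside Vik: treat them as a block with 2 internal orders, giving 2 × (5)! = 240.
Subtracting, 720 − 240 = 480.

480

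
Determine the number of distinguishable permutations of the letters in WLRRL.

Letter multiplicities in WLRRL: L×2, R×2, W×1.
So there are 5! / (2!·2!) = 30 distinguishable arrangements.

30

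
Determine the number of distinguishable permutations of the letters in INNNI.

Letter multiplicities in INNNI: I×2, N×3.
The number of distinct arrangements is 5!/(3!·2!) = 120/12 = 10.

10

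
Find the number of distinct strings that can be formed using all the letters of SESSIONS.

Letter multiplicities in SESSIONS: E×1, I×1, N×1, O×1, S×4.
So there are 8! / (4!) = 1680 distinguishable arrangements.

1680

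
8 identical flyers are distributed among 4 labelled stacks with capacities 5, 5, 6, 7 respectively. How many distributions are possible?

140

By stars and bars, unrestricted non-negative solutions to x_1+…+x_4 = 8 number C(8+3,3) = 165.
Subtract solutions that violate a single cap (substitute x_i' = x_i − (cap_i+1)): x_1 ≥ 6 gives C(5,3) = 10; x_2 ≥ 6 gives C(5,3) = 10; x_3 ≥ 7 gives C(4,3) = 4; x_4 ≥ 8 gives C(3,3) = 1. Together 25.
No two caps can be exceeded simultaneously, so the pair terms are all 0.
By inclusion–exclusion the count is 165 − 25 + 0 = 140.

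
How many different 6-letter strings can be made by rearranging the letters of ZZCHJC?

ZZCHJC has 6 letters with C appearing twice and Z appearing twice.
Dividing 6! = 720 by 2!·2! = 4 for the repeated letters gives 180.

180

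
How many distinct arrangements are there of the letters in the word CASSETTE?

CASSETTE has 8 letters with E appearing twice, S appearing twice, and T appearing twice.
The number of distinct arrangements is 8!/(2!·2!·2!) = 40320/8 = 5040.

5040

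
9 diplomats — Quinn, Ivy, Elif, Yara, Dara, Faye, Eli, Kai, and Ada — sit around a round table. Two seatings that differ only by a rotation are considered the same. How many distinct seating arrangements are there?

Fix one person's seat to break rotational symmetry; the remaining 8 people can be arranged in (8)! = 40320 ways.

40320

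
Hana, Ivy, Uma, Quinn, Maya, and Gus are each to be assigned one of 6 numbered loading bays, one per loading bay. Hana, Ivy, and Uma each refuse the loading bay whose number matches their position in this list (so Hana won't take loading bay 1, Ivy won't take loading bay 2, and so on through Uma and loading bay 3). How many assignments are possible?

426

Let Aᵢ (for i ∈ {1, 2, 3}) be the placements that put person i in their forbidden loading bay. Any j of these fix j positions, leaving (6−j)! ways to fill the rest, and there are C(3,j) ways to pick which j.
By inclusion–exclusion, the number of valid placements is Σ_{j=0}^{3} (−1)^j C(3,j)·(6−j)!.
Computing: 720 − 360 + 72 − 6 = 426.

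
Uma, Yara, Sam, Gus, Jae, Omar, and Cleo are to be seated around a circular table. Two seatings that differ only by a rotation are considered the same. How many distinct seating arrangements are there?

Seat Uma anywhere (absorbing the rotational symmetry), then permute the other 6: (6)! = 720.

720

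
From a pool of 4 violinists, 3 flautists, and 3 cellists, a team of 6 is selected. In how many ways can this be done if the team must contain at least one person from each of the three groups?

With no constraint there are C(10,6) = 210 possible selections.
Selections missing a whole group: no violinists → C(6,6) = 1; no flautists → C(7,6) = 7; no cellists → C(7,6) = 7.
Add back selections omitting two groups (i.e. drawn from a single group): C(4,6) + C(3,6) + C(3,6) = 0.
By inclusion–exclusion: 210 − 15 + 0 = 195.

195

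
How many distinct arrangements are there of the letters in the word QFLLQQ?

QFLLQQ has 6 letters with L appearing twice and Q appearing 3 times.
Dividing 6! = 720 by 3!·2! = 12 for the repeated letters gives 60.

60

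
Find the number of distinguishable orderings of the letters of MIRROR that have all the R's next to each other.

24

Treat the 3 copies of R as a single block. The multiset to arrange is then {RRR, I, M, O}, 4 items in all.
All 4 items are distinct, so there are (4)! = 24 arrangements.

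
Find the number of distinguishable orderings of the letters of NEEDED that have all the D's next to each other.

Treat the 2 copies of D as a single block. The multiset to arrange is then {DD, E, E, E, N}, 5 items in all.
That gives (5)!/(3!) = 20 arrangements.

20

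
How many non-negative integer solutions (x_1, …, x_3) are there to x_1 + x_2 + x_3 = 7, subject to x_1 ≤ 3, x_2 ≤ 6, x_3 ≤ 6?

24

By stars and bars, unrestricted non-negative solutions to x_1+…+x_3 = 7 number C(7+2,2) = 36.
Subtract solutions that violate a single cap (substitute x_i' = x_i − (cap_i+1)): x_1 ≥ 4 gives C(5,2) = 10; x_2 ≥ 7 gives C(2,2) = 1; x_3 ≥ 7 gives C(2,2) = 1. Together 12.
No two caps can be exceeded simultaneously, so the pair terms are all 0.
By inclusion–exclusion the count is 36 − 12 + 0 = 24.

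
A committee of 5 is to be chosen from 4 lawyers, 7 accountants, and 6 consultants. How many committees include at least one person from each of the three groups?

4214

Total 5-person selections from all 17: C(17,5) = 6188.
Selections missing a whole group: no lawyers → C(13,5) = 1287; no accountants → C(10,5) = 252; no consultants → C(11,5) = 462.
Add back selections omitting two groups (i.e. drawn from a single group): C(4,5) + C(7,5) + C(6,5) = 27.
By inclusion–exclusion: 6188 − 2001 + 27 = 4214.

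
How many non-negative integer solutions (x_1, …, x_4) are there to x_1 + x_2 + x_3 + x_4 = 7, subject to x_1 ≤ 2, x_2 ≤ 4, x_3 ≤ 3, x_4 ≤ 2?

Ignoring the caps, the number of non-negative solutions to x_1+…+x_4 = 7 is C(10,3) = 120.
Subtract solutions that violate a single cap (substitute x_i' = x_i − (cap_i+1)): x_1 ≥ 3 gives C(7,3) = 35; x_2 ≥ 5 gives C(5,3) = 10; x_3 ≥ 4 gives C(6,3) = 20; x_4 ≥ 3 gives C(7,3) = 35. Together 100.
Add back pairs where two caps are both exceeded: 0 + 1 + 4 + 0 + 0 + 1 = 6.
By inclusion–exclusion the count is 120 − 100 + 6 = 26.

26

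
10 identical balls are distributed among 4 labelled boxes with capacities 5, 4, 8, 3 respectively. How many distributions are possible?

112

Ignoring the caps, the number of non-negative solutions to x_1+…+x_4 = 10 is C(13,3) = 286.
Subtract solutions that violate a single cap (substitute x_i' = x_i − (cap_i+1)): x_1 ≥ 6 gives C(7,3) = 35; x_2 ≥ 5 gives C(8,3) = 56; x_3 ≥ 9 gives C(4,3) = 4; x_4 ≥ 4 gives C(9,3) = 84. Together 179.
Add back pairs where two caps are both exceeded: 0 + 0 + 1 + 0 + 4 + 0 = 5.
By inclusion–exclusion the count is 286 − 179 + 5 = 112.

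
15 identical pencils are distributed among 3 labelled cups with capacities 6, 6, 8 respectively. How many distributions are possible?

21

Without the upper bounds there are C(17,2) = 136 ways to split 15 among 3 cups.
Subtract solutions that violate a single cap (substitute x_i' = x_i − (cap_i+1)): x_1 ≥ 7 gives C(10,2) = 45; x_2 ≥ 7 gives C(10,2) = 45; x_3 ≥ 9 gives C(8,2) = 28. Together 118.
Add back pairs where two caps are both exceeded: 3 + 0 + 0 = 3.
By inclusion–exclusion the count is 136 − 118 + 3 = 21.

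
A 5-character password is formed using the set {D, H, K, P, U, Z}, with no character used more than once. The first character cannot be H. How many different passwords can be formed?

The first character has 6−1 = 5 choices (anything except H).
The remaining 4 characters are filled from the other 5 symbols without repetition: 5 × 4 × 3 × 2 = 120.
Total: 5 × 120 = 600.

600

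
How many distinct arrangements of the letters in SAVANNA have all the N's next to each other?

Treat the 2 copies of N as a single block. The multiset to arrange is then {NN, A, A, A, S, V}, 6 items in all.
That gives (6)!/(3!) = 120 arrangements.

120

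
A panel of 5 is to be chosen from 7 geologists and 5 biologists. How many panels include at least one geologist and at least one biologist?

770

With no constraint there are C(12,5) = 792 possible selections.
Selections missing a whole group: no geologists → C(5,5) = 1; no biologists → C(7,5) = 21.
Both groups omitted at once is impossible, so 792 − 22 = 770.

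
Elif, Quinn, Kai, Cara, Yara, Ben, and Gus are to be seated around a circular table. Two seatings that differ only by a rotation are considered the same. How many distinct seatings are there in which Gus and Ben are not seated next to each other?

480

Without the restriction there are (6)! = 720 seatings.
Those with Gus next to Ben: fuse the pair into one unit and seat 6 units around a circle — 2·(5)! = 240.
Subtracting, 720 − 240 = 480.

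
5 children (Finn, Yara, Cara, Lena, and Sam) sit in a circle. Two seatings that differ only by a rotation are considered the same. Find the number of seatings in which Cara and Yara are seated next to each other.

Glue Cara and Yara into a block (2 internal orders). Seating 4 units around a circle gives (3)! arrangements.
So 2 × (3)! = 2 × 6 = 12.

12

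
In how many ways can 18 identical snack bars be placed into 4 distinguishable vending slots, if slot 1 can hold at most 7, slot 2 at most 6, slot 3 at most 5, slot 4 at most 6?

83

Ignoring the caps, the number of non-negative solutions to x_1+…+x_4 = 18 is C(21,3) = 1330.
Subtract solutions that violate a single cap (substitute x_i' = x_i − (cap_i+1)): x_1 ≥ 8 gives C(13,3) = 286; x_2 ≥ 7 gives C(14,3) = 364; x_3 ≥ 6 gives C(15,3) = 455; x_4 ≥ 7 gives C(14,3) = 364. Together 1469.
Add back pairs where two caps are both exceeded: 20 + 35 + 20 + 56 + 35 + 56 = 222.
By inclusion–exclusion the count is 1330 − 1469 + 222 = 83.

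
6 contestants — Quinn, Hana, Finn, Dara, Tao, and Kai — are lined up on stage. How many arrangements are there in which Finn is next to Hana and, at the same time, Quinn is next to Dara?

96

Treat {Finn,Hana} as one block (2 orders) and {Quinn,Dara} as another (2 orders).
That leaves 4 units to arrange: 2 × 2 × 4! = 4 × 24 = 96.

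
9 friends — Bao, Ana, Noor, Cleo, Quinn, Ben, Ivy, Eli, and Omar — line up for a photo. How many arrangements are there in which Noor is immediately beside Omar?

80640

Place the 7 others and the Noor-Omar pair as 8 objects in a line; the pair has 2 internal arrangements.
That gives 2 × 8! = 2 × 40320 = 80640.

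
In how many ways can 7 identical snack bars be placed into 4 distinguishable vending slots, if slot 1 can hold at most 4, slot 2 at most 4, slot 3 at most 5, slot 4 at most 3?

76

By stars and bars, unrestricted non-negative solutions to x_1+…+x_4 = 7 number C(7+3,3) = 120.
Subtract solutions that violate a single cap (substitute x_i' = x_i − (cap_i+1)): x_1 ≥ 5 gives C(5,3) = 10; x_2 ≥ 5 gives C(5,3) = 10; x_3 ≥ 6 gives C(4,3) = 4; x_4 ≥ 4 gives C(6,3) = 20. Together 44.
No two caps can be exceeded simultaneously, so the pair terms are all 0.
By inclusion–exclusion the count is 120 − 44 + 0 = 76.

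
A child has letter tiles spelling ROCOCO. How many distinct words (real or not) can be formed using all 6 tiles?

Letter multiplicities in ROCOCO: C×2, O×3, R×1.
So there are 6! / (3!·2!) = 60 distinguishable arrangements.

60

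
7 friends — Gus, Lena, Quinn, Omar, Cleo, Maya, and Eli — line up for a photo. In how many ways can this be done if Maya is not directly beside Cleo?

3600

Of the 7! = 5040 arrangements, those with Maya and Cleo adjacent number 2 × 6! = 1440 (treat the pair as a block with 2 internal orders).
Complementary counting: 5040 − 1440 = 3600.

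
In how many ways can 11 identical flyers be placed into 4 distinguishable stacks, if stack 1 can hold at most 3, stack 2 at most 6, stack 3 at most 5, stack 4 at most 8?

By stars and bars, unrestricted non-negative solutions to x_1+…+x_4 = 11 number C(11+3,3) = 364.
Subtract solutions that violate a single cap (substitute x_i' = x_i − (cap_i+1)): x_1 ≥ 4 gives C(10,3) = 120; x_2 ≥ 7 gives C(7,3) = 35; x_3 ≥ 6 gives C(8,3) = 56; x_4 ≥ 9 gives C(5,3) = 10. Together 221.
Add back pairs where two caps are both exceeded: 1 + 4 + 0 + 0 + 0 + 0 = 5.
By inclusion–exclusion the count is 364 − 221 + 5 = 148.

148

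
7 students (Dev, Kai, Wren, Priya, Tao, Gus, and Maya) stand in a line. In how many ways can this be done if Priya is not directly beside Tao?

There are 7! = 5040 arrangements in all. If Priya and Tao are adjacent, merging them into one block gives 2·(6)! = 1440 arrangements.
So 5040 − 1440 = 3600 arrangements keep them apart.

3600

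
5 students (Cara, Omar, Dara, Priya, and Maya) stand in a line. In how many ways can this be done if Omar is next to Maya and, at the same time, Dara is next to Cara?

24

Treat {Omar,Maya} as one block (2 orders) and {Dara,Cara} as another (2 orders).
That leaves 3 units to arrange: 2 × 2 × 3! = 4 × 6 = 24.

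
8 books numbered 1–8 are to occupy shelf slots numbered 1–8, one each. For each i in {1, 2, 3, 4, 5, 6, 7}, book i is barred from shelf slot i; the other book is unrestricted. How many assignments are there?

Let Aᵢ (for 1 ≤ i ≤ 7) be the placements that put book i in its forbidden shelf slot. Any j of these fix j positions, leaving (8−j)! ways to fill the rest, and there are C(7,j) ways to pick which j.
By inclusion–exclusion, the number of valid placements is Σ_{j=0}^{7} (−1)^j C(7,j)·(8−j)!.
Computing: 40320 − 35280 + 15120 − 4200 + 840 − 126 + 14 − 1 = 16687.

16687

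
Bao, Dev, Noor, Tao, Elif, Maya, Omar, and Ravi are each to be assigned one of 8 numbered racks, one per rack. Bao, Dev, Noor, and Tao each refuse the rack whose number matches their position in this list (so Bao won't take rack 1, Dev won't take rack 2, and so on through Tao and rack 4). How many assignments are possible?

24024

Let Aᵢ (for 1 ≤ i ≤ 4) be the placements that put person i in their forbidden rack. Any j of these fix j positions, leaving (8−j)! ways to fill the rest, and there are C(4,j) ways to pick which j.
By inclusion–exclusion, the number of valid placements is Σ_{j=0}^{4} (−1)^j C(4,j)·(8−j)!.
Computing: 40320 − 20160 + 4320 − 480 + 24 = 24024.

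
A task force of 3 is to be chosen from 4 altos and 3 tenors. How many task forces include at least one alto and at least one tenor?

30

Unrestricted: C(7,3) = 35 ways to pick any 3 of the 7.
Subtract selections that omit an entire group: no altos → C(3,3) = 1; no tenors → C(4,3) = 4.
Both groups omitted at once is impossible, so 35 − 5 = 30.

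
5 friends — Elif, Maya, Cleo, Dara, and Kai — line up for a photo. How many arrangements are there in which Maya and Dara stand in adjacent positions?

Treat {Maya, Dara} as a single unit. There are 4 units to order, and the pair itself can be ordered 2 ways.
That gives 2 × 4! = 2 × 24 = 48.

48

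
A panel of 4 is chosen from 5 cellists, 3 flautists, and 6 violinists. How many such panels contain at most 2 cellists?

906

Split by how many cellists are chosen (0 through 2).
Sum: C(5,0)·C(9,4) + C(5,1)·C(9,3) + C(5,2)·C(9,2) = 126 + 420 + 360 = 906.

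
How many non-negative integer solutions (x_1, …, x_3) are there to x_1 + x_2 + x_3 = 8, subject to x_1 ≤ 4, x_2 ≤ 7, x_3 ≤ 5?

Without the upper bounds there are C(10,2) = 45 ways to split 8 among 3 variables.
Subtract solutions that violate a single cap (substitute x_i' = x_i − (cap_i+1)): x_1 ≥ 5 gives C(5,2) = 10; x_2 ≥ 8 gives C(2,2) = 1; x_3 ≥ 6 gives C(4,2) = 6. Together 17.
No two caps can be exceeded simultaneously, so the pair terms are all 0.
By inclusion–exclusion the count is 45 − 17 + 0 = 28.

28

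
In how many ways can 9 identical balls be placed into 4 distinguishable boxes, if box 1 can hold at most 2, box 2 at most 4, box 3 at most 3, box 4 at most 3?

By stars and bars, unrestricted non-negative solutions to x_1+…+x_4 = 9 number C(9+3,3) = 220.
Subtract solutions that violate a single cap (substitute x_i' = x_i − (cap_i+1)): x_1 ≥ 3 gives C(9,3) = 84; x_2 ≥ 5 gives C(7,3) = 35; x_3 ≥ 4 gives C(8,3) = 56; x_4 ≥ 4 gives C(8,3) = 56. Together 231.
Add back pairs where two caps are both exceeded: 4 + 10 + 10 + 1 + 1 + 4 = 30.
By inclusion–exclusion the count is 220 − 231 + 30 = 19.

19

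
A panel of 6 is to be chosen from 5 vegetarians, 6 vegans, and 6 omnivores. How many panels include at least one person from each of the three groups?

10530

With no constraint there are C(17,6) = 12376 possible selections.
Subtract selections that omit an entire group: no vegetarians → C(12,6) = 924; no vegans → C(11,6) = 462; no omnivores → C(11,6) = 462.
Add back selections omitting two groups (i.e. drawn from a single group): C(5,6) + C(6,6) + C(6,6) = 2.
By inclusion–exclusion: 12376 − 1848 + 2 = 10530.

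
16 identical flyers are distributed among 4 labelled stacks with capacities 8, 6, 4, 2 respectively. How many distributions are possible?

31

By stars and bars, unrestricted non-negative solutions to x_1+…+x_4 = 16 number C(16+3,3) = 969.
Subtract solutions that violate a single cap (substitute x_i' = x_i − (cap_i+1)): x_1 ≥ 9 gives C(10,3) = 120; x_2 ≥ 7 gives C(12,3) = 220; x_3 ≥ 5 gives C(14,3) = 364; x_4 ≥ 3 gives C(16,3) = 560. Together 1264.
Add back pairs where two caps are both exceeded: 1 + 10 + 35 + 35 + 84 + 165 = 330.
Subtract triples: 0 + 0 + 0 + 4 = 4.
By inclusion–exclusion the count is 969 − 1264 + 330 − 4 = 31.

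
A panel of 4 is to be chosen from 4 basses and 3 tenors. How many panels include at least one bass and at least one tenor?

34

Total 4-person selections from all 7: C(7,4) = 35.
Subtract selections that omit an entire group: no basses → C(3,4) = 0; no tenors → C(4,4) = 1.
Both groups omitted at once is impossible, so 35 − 1 = 34.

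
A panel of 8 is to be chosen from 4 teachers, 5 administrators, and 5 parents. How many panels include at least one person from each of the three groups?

2940

With no constraint there are C(14,8) = 3003 possible selections.
Selections missing a whole group: no teachers → C(10,8) = 45; no administrators → C(9,8) = 9; no parents → C(9,8) = 9.
Add back selections omitting two groups (i.e. drawn from a single group): C(4,8) + C(5,8) + C(5,8) = 0.
By inclusion–exclusion: 3003 − 63 + 0 = 2940.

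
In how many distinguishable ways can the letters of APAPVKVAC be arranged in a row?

APAPVKVAC has 9 letters with A appearing 3 times, P appearing twice, and V appearing twice.
So there are 9! / (3!·2!·2!) = 15120 distinguishable arrangements.

15120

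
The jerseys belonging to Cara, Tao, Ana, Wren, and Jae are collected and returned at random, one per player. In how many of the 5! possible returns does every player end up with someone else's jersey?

44

Let Aᵢ be the assignments in which player i gets their old jersey. We want the size of the complement of A₁∪…∪A_5.
By inclusion–exclusion this is Σ_{j=0}^{5} (−1)^j C(5,j)·(5−j)!.
Computing: 120 − 120 + 60 − 20 + 5 − 1 = 44.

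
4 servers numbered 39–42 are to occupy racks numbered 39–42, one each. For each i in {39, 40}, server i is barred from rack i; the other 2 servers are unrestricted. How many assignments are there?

Let Aᵢ (for i ∈ {39, 40}) be the placements that put server i in its forbidden rack. Any j of these fix j positions, leaving (4−j)! ways to fill the rest, and there are C(2,j) ways to pick which j.
By inclusion–exclusion, the number of valid placements is Σ_{j=0}^{2} (−1)^j C(2,j)·(4−j)!.
Computing: 24 − 12 + 2 = 14.

14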